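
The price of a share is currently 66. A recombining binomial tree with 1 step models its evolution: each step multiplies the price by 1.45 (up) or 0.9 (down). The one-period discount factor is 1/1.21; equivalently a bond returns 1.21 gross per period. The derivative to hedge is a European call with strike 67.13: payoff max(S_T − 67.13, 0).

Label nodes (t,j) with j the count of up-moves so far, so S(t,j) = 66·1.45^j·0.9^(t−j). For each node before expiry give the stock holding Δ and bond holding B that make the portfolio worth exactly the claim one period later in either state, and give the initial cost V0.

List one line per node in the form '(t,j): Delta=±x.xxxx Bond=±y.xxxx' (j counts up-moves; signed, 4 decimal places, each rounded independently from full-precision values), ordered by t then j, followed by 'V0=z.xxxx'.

(0,0): Delta=0.7871 Bond=-38.6371
V0=13.3083

Under the risk-neutral measure, an up-move has probability p* = (R−d)/(u−d) = 0.5636 and values discount at R = 1.21.
At expiry t=1: V(1,0)=0.0000, V(1,1)=28.5700
(0,0): S=66.0000. Δ = (V_up−V_dn)/(S_up−S_dn) = (28.5700−0.0000)/(95.7000−59.4000) = 0.7871. V = [p*·28.5700 + (1−p*)·0.0000]/1.21 = 13.3083. B = V − Δ·S = -38.6371.
Self-financing check: at every node Δ·S+B equals the discounted successor values.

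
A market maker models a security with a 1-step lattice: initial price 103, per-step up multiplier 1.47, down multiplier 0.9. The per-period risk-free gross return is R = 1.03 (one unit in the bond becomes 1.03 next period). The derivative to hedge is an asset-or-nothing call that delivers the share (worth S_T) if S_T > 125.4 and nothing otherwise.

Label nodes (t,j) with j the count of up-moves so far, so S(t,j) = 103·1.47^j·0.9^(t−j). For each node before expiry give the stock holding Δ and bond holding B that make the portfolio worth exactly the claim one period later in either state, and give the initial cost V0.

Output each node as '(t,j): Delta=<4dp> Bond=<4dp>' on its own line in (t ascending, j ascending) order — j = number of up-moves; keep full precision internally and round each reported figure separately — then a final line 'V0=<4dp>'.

(0,0): Delta=2.5789 Bond=-232.1053
V0=33.5263

Under the risk-neutral measure, an up-move has probability p* = (R−d)/(u−d) = 0.2281 and values discount at R = 1.03.
Terminal payoffs: V(1,0)=0.0000, V(1,1)=151.4100
  t=0,j=0: stock 103.0000 → up 151.4100 (V=151.4100), down 92.7000 (V=0.0000). Price 33.5263; hedge Δ=2.5789, bond B=-232.1053.
The time-0 hedge costs 33.5263, which is the no-arbitrage price.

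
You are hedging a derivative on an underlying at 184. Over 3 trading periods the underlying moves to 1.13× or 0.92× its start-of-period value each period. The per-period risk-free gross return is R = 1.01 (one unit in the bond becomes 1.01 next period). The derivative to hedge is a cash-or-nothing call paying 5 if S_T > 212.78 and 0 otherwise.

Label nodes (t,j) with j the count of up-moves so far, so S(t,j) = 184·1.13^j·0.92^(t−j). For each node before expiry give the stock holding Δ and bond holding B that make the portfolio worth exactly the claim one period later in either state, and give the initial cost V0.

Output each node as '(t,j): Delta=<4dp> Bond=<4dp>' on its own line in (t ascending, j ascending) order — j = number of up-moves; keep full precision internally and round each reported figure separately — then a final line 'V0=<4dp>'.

(0,0): Delta=0.0621 Bond=-9.5220
(1,0): Delta=0.0597 Bond=-9.2028
(1,1): Delta=0.0648 Bond=-10.1697
(2,0): Delta=0.0000 Bond=0.0000
(2,1): Delta=0.1245 Bond=-21.6879
(2,2): Delta=0.0000 Bond=4.9505
V0=1.9101

No-arbitrage ⇒ martingale measure with p* = (R−d)/(u−d) = 0.4286.
Terminal values V(3,·): V(3,0)=0.0000, V(3,1)=0.0000, V(3,2)=5.0000, V(3,3)=5.0000
Node (2,0) S=155.7376: V=(p*·0.0000+(1−p*)·0.0000)/1.01=0.0000; Δ=(0.0000−0.0000)/(175.9835−143.2786)=0.0000; B=V−Δ·S=0.0000
Node (2,1) S=191.2864: V=(p*·5.0000+(1−p*)·0.0000)/1.01=2.1216; Δ=(5.0000−0.0000)/(216.1536−175.9835)=0.1245; B=V−Δ·S=-21.6879
Node (2,2) S=234.9496: V=(p*·5.0000+(1−p*)·5.0000)/1.01=4.9505; Δ=(5.0000−5.0000)/(265.4930−216.1536)=0.0000; B=V−Δ·S=4.9505
Node (1,0) S=169.2800: V=(p*·2.1216+(1−p*)·0.0000)/1.01=0.9003; Δ=(2.1216−0.0000)/(191.2864−155.7376)=0.0597; B=V−Δ·S=-9.2028
Node (1,1) S=207.9200: V=(p*·4.9505+(1−p*)·2.1216)/1.01=3.3010; Δ=(4.9505−2.1216)/(234.9496−191.2864)=0.0648; B=V−Δ·S=-10.1697
Node (0,0) S=184.0000: V=(p*·3.3010+(1−p*)·0.9003)/1.01=1.9101; Δ=(3.3010−0.9003)/(207.9200−169.2800)=0.0621; B=V−Δ·S=-9.5220
Root portfolio cost Δ·184+B reproduces V0=1.9101.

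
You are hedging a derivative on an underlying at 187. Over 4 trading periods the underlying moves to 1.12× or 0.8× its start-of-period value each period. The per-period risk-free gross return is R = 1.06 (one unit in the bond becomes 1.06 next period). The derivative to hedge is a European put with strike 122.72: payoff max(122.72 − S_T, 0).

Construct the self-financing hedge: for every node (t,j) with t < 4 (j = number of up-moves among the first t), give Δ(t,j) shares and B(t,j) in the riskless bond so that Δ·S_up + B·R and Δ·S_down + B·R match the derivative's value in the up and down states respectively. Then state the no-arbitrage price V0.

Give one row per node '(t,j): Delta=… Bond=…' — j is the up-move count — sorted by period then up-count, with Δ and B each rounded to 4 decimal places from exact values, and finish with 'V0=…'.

(0,0): Delta=-0.0215 Bond=4.3199
(1,0): Delta=-0.1077 Bond=17.4889
(1,1): Delta=-0.0072 Bond=1.6000
(2,0): Delta=-0.4515 Bond=59.6746
(2,1): Delta=-0.0511 Bond=9.0452
(2,2): Delta=0.0000 Bond=0.0000
(3,0): Delta=-1.0000 Bond=115.7736
(3,1): Delta=-0.3611 Bond=51.1354
(3,2): Delta=0.0000 Bond=0.0000
(3,3): Delta=0.0000 Bond=0.0000
V0=0.3080

Since d<R<u, set p* = (R−d)/(u−d) = 0.8125; price each node as the discounted p*-expectation of its children.
Terminal values V(4,·): V(4,0)=46.1248, V(4,1)=15.4867, V(4,2)=0.0000, V(4,3)=0.0000, V(4,4)=0.0000
  t=3,j=0: stock 95.7440 → up 107.2333 (V=15.4867), down 76.5952 (V=46.1248). Price 20.0296; hedge Δ=-1.0000, bond B=115.7736.
  t=3,j=1: stock 134.0416 → up 150.1266 (V=0.0000), down 107.2333 (V=15.4867). Price 2.7394; hedge Δ=-0.3611, bond B=51.1354.
  t=3,j=2: stock 187.6582 → up 210.1772 (V=0.0000), down 150.1266 (V=0.0000). Price 0.0000; hedge Δ=0.0000, bond B=0.0000.
  t=3,j=3: stock 262.7215 → up 294.2481 (V=0.0000), down 210.1772 (V=0.0000). Price 0.0000; hedge Δ=0.0000, bond B=0.0000.
  t=2,j=0: stock 119.6800 → up 134.0416 (V=2.7394), down 95.7440 (V=20.0296). Price 5.6427; hedge Δ=-0.4515, bond B=59.6746.
  t=2,j=1: stock 167.5520 → up 187.6582 (V=0.0000), down 134.0416 (V=2.7394). Price 0.4846; hedge Δ=-0.0511, bond B=9.0452.
  t=2,j=2: stock 234.5728 → up 262.7215 (V=0.0000), down 187.6582 (V=0.0000). Price 0.0000; hedge Δ=0.0000, bond B=0.0000.
  t=1,j=0: stock 149.6000 → up 167.5520 (V=0.4846), down 119.6800 (V=5.6427). Price 1.3695; hedge Δ=-0.1077, bond B=17.4889.
  t=1,j=1: stock 209.4400 → up 234.5728 (V=0.0000), down 167.5520 (V=0.4846). Price 0.0857; hedge Δ=-0.0072, bond B=1.6000.
  t=0,j=0: stock 187.0000 → up 209.4400 (V=0.0857), down 149.6000 (V=1.3695). Price 0.3080; hedge Δ=-0.0215, bond B=4.3199.
Root portfolio cost Δ·187+B reproduces V0=0.3080.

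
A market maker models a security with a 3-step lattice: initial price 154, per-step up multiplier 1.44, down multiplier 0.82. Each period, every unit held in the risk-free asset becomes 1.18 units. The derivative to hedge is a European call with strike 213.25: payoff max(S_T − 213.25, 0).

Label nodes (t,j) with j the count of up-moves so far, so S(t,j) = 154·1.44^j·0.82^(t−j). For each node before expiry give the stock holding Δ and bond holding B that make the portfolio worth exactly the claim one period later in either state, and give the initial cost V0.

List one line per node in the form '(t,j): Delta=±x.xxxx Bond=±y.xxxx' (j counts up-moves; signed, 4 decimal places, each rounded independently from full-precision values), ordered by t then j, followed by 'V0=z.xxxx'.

No-arbitrage ⇒ martingale measure with p* = (R−d)/(u−d) = 0.5806.
At expiry t=3: V(3,0)=0.0000, V(3,1)=0.0000, V(3,2)=48.6042, V(3,3)=246.5915
  t=2,j=0: stock 103.5496 → up 149.1114 (V=0.0000), down 84.9107 (V=0.0000). Price 0.0000; hedge Δ=0.0000, bond B=0.0000.
  t=2,j=1: stock 181.8432 → up 261.8542 (V=48.6042), down 149.1114 (V=0.0000). Price 23.9168; hedge Δ=0.4311, bond B=-54.4771.
  t=2,j=2: stock 319.3344 → up 459.8415 (V=246.5915), down 261.8542 (V=48.6042). Price 138.6141; hedge Δ=1.0000, bond B=-180.7203.
  t=1,j=0: stock 126.2800 → up 181.8432 (V=23.9168), down 103.5496 (V=0.0000). Price 11.7688; hedge Δ=0.3055, bond B=-26.8067.
  t=1,j=1: stock 221.7600 → up 319.3344 (V=138.6141), down 181.8432 (V=23.9168). Price 76.7078; hedge Δ=0.8342, bond B=-108.2878.
  t=0,j=0: stock 154.0000 → up 221.7600 (V=76.7078), down 126.2800 (V=11.7688). Price 41.9282; hedge Δ=0.6801, bond B=-62.8121.
Check: Δ(0,0)·S0 + B(0,0) = 41.9282 = V0.

(0,0): Delta=0.6801 Bond=-62.8121
(1,0): Delta=0.3055 Bond=-26.8067
(1,1): Delta=0.8342 Bond=-108.2878
(2,0): Delta=0.0000 Bond=0.0000
(2,1): Delta=0.4311 Bond=-54.4771
(2,2): Delta=1.0000 Bond=-180.7203
V0=41.9282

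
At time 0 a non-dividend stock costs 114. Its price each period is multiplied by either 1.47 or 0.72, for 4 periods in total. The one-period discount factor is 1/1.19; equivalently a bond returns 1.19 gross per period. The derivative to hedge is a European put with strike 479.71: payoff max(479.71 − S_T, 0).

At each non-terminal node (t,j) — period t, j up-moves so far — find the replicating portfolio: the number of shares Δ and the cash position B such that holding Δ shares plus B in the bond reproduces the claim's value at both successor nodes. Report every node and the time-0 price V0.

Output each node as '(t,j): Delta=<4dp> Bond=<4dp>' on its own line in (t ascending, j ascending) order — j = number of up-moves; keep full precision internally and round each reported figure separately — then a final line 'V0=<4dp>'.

Under the risk-neutral measure, an up-move has probability p* = (R−d)/(u−d) = 0.6267 and values discount at R = 1.19.
Terminal values V(4,·): V(4,0)=449.0738, V(4,1)=417.1611, V(4,2)=352.0060, V(4,3)=218.9810, V(4,4)=0.0000
(3,0): S=42.5503. Δ = (V_up−V_dn)/(S_up−S_dn) = (417.1611−449.0738)/(62.5489−30.6362) = -1.0000. V = [p*·417.1611 + (1−p*)·449.0738]/1.19 = 360.5674. B = V − Δ·S = 403.1176.
(3,1): S=86.8735. Δ = (V_up−V_dn)/(S_up−S_dn) = (352.0060−417.1611)/(127.7040−62.5489) = -1.0000. V = [p*·352.0060 + (1−p*)·417.1611]/1.19 = 316.2442. B = V − Δ·S = 403.1176.
(3,2): S=177.3667. Δ = (V_up−V_dn)/(S_up−S_dn) = (218.9810−352.0060)/(260.7290−127.7040) = -1.0000. V = [p*·218.9810 + (1−p*)·352.0060]/1.19 = 225.7510. B = V − Δ·S = 403.1176.
(3,3): S=362.1236. Δ = (V_up−V_dn)/(S_up−S_dn) = (0.0000−218.9810)/(532.3217−260.7290) = -0.8063. V = [p*·0.0000 + (1−p*)·218.9810]/1.19 = 68.6999. B = V − Δ·S = 360.6746.
(2,0): S=59.0976. Δ = (V_up−V_dn)/(S_up−S_dn) = (316.2442−360.5674)/(86.8735−42.5503) = -1.0000. V = [p*·316.2442 + (1−p*)·360.5674]/1.19 = 279.6567. B = V − Δ·S = 338.7543.
(2,1): S=120.6576. Δ = (V_up−V_dn)/(S_up−S_dn) = (225.7510−316.2442)/(177.3667−86.8735) = -1.0000. V = [p*·225.7510 + (1−p*)·316.2442]/1.19 = 218.0967. B = V − Δ·S = 338.7543.
(2,2): S=246.3426. Δ = (V_up−V_dn)/(S_up−S_dn) = (68.6999−225.7510)/(362.1236−177.3667) = -0.8500. V = [p*·68.6999 + (1−p*)·225.7510]/1.19 = 107.0019. B = V − Δ·S = 316.4034.
(1,0): S=82.0800. Δ = (V_up−V_dn)/(S_up−S_dn) = (218.0967−279.6567)/(120.6576−59.0976) = -1.0000. V = [p*·218.0967 + (1−p*)·279.6567]/1.19 = 202.5875. B = V − Δ·S = 284.6675.
(1,1): S=167.5800. Δ = (V_up−V_dn)/(S_up−S_dn) = (107.0019−218.0967)/(246.3426−120.6576) = -0.8839. V = [p*·107.0019 + (1−p*)·218.0967]/1.19 = 124.7709. B = V − Δ·S = 272.8972.
(0,0): S=114.0000. Δ = (V_up−V_dn)/(S_up−S_dn) = (124.7709−202.5875)/(167.5800−82.0800) = -0.9101. V = [p*·124.7709 + (1−p*)·202.5875]/1.19 = 129.2625. B = V − Δ·S = 233.0180.
Root portfolio cost Δ·114+B reproduces V0=129.2625.

(0,0): Delta=-0.9101 Bond=233.0180
(1,0): Delta=-1.0000 Bond=284.6675
(1,1): Delta=-0.8839 Bond=272.8972
(2,0): Delta=-1.0000 Bond=338.7543
(2,1): Delta=-1.0000 Bond=338.7543
(2,2): Delta=-0.8500 Bond=316.4034
(3,0): Delta=-1.0000 Bond=403.1176
(3,1): Delta=-1.0000 Bond=403.1176
(3,2): Delta=-1.0000 Bond=403.1176
(3,3): Delta=-0.8063 Bond=360.6746
V0=129.2625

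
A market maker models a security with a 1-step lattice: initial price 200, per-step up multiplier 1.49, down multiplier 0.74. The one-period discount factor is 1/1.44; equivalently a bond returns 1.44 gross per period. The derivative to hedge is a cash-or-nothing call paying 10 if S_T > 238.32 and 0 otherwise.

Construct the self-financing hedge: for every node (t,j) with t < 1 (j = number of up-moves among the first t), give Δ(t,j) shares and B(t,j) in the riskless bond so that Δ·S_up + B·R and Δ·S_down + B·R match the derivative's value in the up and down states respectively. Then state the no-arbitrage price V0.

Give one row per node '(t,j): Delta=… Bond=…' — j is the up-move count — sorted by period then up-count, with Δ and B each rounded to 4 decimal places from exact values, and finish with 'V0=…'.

(0,0): Delta=0.0667 Bond=-6.8519
V0=6.4815

Since d<R<u, set p* = (R−d)/(u−d) = 0.9333; price each node as the discounted p*-expectation of its children.
Terminal payoffs: V(1,0)=0.0000, V(1,1)=10.0000
Node (0,0) S=200.0000: V=(p*·10.0000+(1−p*)·0.0000)/1.44=6.4815; Δ=(10.0000−0.0000)/(298.0000−148.0000)=0.0667; B=V−Δ·S=-6.8519
Self-financing check: at every node Δ·S+B equals the discounted successor values.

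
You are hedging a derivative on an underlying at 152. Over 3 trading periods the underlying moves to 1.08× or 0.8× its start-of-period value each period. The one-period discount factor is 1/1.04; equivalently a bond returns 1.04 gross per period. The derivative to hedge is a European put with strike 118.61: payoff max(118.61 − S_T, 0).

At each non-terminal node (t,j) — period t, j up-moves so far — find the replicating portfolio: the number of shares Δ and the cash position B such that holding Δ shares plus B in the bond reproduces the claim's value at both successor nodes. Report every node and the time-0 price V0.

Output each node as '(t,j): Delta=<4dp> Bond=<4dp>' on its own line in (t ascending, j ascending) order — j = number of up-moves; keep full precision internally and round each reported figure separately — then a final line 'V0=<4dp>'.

(0,0): Delta=-0.0841 Bond=13.5285
(1,0): Delta=-0.4378 Bond=57.0768
(1,1): Delta=-0.0405 Bond=6.9018
(2,0): Delta=-1.0000 Bond=114.0481
(2,1): Delta=-0.3684 Bond=50.2452
(2,2): Delta=0.0000 Bond=0.0000
V0=0.7377

Since d<R<u, set p* = (R−d)/(u−d) = 0.8571; price each node as the discounted p*-expectation of its children.
Payoff layer (t=3): V(3,0)=40.7860, V(3,1)=13.5476, V(3,2)=0.0000, V(3,3)=0.0000
  t=2,j=0: stock 97.2800 → up 105.0624 (V=13.5476), down 77.8240 (V=40.7860). Price 16.7681; hedge Δ=-1.0000, bond B=114.0481.
  t=2,j=1: stock 131.3280 → up 141.8342 (V=0.0000), down 105.0624 (V=13.5476). Price 1.8609; hedge Δ=-0.3684, bond B=50.2452.
  t=2,j=2: stock 177.2928 → up 191.4762 (V=0.0000), down 141.8342 (V=0.0000). Price 0.0000; hedge Δ=0.0000, bond B=0.0000.
  t=1,j=0: stock 121.6000 → up 131.3280 (V=1.8609), down 97.2800 (V=16.7681). Price 3.8370; hedge Δ=-0.4378, bond B=57.0768.
  t=1,j=1: stock 164.1600 → up 177.2928 (V=0.0000), down 131.3280 (V=1.8609). Price 0.2556; hedge Δ=-0.0405, bond B=6.9018.
  t=0,j=0: stock 152.0000 → up 164.1600 (V=0.2556), down 121.6000 (V=3.8370). Price 0.7377; hedge Δ=-0.0841, bond B=13.5285.
Check: Δ(0,0)·S0 + B(0,0) = 0.7377 = V0.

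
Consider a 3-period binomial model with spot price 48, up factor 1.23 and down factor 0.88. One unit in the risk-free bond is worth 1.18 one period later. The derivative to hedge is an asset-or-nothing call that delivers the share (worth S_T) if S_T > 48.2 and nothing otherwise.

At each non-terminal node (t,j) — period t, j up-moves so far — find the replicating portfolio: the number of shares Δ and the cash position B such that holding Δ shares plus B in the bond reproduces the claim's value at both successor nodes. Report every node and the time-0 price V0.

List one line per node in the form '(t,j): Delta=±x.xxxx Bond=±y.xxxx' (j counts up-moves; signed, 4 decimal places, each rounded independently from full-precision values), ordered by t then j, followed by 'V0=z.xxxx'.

(0,0): Delta=1.4673 Bond=-23.9490
(1,0): Delta=3.1399 Bond=-98.9095
(1,1): Delta=1.2679 Bond=-16.4849
(2,0): Delta=0.0000 Bond=0.0000
(2,1): Delta=3.5143 Bond=-136.1654
(2,2): Delta=1.0000 Bond=0.0000
V0=46.4817

Under the risk-neutral measure, an up-move has probability p* = (R−d)/(u−d) = 0.8571 and values discount at R = 1.18.
Payoff layer (t=3): V(3,0)=0.0000, V(3,1)=0.0000, V(3,2)=63.9049, V(3,3)=89.3216
(2,0): S=37.1712. Δ = (V_up−V_dn)/(S_up−S_dn) = (0.0000−0.0000)/(45.7206−32.7107) = 0.0000. V = [p*·0.0000 + (1−p*)·0.0000]/1.18 = 0.0000. B = V − Δ·S = 0.0000.
(2,1): S=51.9552. Δ = (V_up−V_dn)/(S_up−S_dn) = (63.9049−0.0000)/(63.9049−45.7206) = 3.5143. V = [p*·63.9049 + (1−p*)·0.0000]/1.18 = 46.4200. B = V − Δ·S = -136.1654.
(2,2): S=72.6192. Δ = (V_up−V_dn)/(S_up−S_dn) = (89.3216−63.9049)/(89.3216−63.9049) = 1.0000. V = [p*·89.3216 + (1−p*)·63.9049]/1.18 = 72.6192. B = V − Δ·S = 0.0000.
(1,0): S=42.2400. Δ = (V_up−V_dn)/(S_up−S_dn) = (46.4200−0.0000)/(51.9552−37.1712) = 3.1399. V = [p*·46.4200 + (1−p*)·0.0000]/1.18 = 33.7191. B = V − Δ·S = -98.9095.
(1,1): S=59.0400. Δ = (V_up−V_dn)/(S_up−S_dn) = (72.6192−46.4200)/(72.6192−51.9552) = 1.2679. V = [p*·72.6192 + (1−p*)·46.4200]/1.18 = 58.3699. B = V − Δ·S = -16.4849.
(0,0): S=48.0000. Δ = (V_up−V_dn)/(S_up−S_dn) = (58.3699−33.7191)/(59.0400−42.2400) = 1.4673. V = [p*·58.3699 + (1−p*)·33.7191]/1.18 = 46.4817. B = V − Δ·S = -23.9490.
Check: Δ(0,0)·S0 + B(0,0) = 46.4817 = V0.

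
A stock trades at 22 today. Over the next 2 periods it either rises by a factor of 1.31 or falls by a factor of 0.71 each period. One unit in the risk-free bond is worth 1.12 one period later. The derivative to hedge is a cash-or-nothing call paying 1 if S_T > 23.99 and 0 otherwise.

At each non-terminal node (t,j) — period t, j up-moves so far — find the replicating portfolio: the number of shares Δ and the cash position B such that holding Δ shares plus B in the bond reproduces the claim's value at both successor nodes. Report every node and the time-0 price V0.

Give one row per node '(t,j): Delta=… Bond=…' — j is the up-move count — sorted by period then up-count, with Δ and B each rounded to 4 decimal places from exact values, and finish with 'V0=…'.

Risk-neutral probability p* = (R−d)/(u−d) = (1.12−0.71)/(1.31−0.71) = 0.6833.
Terminal payoffs: V(2,0)=0.0000, V(2,1)=0.0000, V(2,2)=1.0000
(1,0): S=15.6200. Δ = (V_up−V_dn)/(S_up−S_dn) = (0.0000−0.0000)/(20.4622−11.0902) = 0.0000. V = [p*·0.0000 + (1−p*)·0.0000]/1.12 = 0.0000. B = V − Δ·S = 0.0000.
(1,1): S=28.8200. Δ = (V_up−V_dn)/(S_up−S_dn) = (1.0000−0.0000)/(37.7542−20.4622) = 0.0578. V = [p*·1.0000 + (1−p*)·0.0000]/1.12 = 0.6101. B = V − Δ·S = -1.0565.
(0,0): S=22.0000. Δ = (V_up−V_dn)/(S_up−S_dn) = (0.6101−0.0000)/(28.8200−15.6200) = 0.0462. V = [p*·0.6101 + (1−p*)·0.0000]/1.12 = 0.3722. B = V − Δ·S = -0.6446.
Root portfolio cost Δ·22+B reproduces V0=0.3722.

(0,0): Delta=0.0462 Bond=-0.6446
(1,0): Delta=0.0000 Bond=0.0000
(1,1): Delta=0.0578 Bond=-1.0565
V0=0.3722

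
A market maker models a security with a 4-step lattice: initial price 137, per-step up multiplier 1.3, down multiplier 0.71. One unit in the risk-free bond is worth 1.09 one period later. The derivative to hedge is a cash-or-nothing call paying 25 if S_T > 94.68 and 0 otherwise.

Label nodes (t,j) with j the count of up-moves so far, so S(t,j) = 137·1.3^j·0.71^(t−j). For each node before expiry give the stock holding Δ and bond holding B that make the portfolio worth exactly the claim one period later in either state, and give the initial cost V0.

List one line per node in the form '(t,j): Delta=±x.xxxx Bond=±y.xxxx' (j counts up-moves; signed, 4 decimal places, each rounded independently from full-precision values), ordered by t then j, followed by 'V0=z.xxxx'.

The replicating-portfolio and risk-neutral prices coincide; use p* = (1.09−0.71)/(1.3−0.71) = 0.6441 for the latter.
Terminal values V(4,·): V(4,0)=0.0000, V(4,1)=0.0000, V(4,2)=25.0000, V(4,3)=25.0000, V(4,4)=25.0000
  t=3,j=0: stock 49.0338 → up 63.7439 (V=0.0000), down 34.8140 (V=0.0000). Price 0.0000; hedge Δ=0.0000, bond B=0.0000.
  t=3,j=1: stock 89.7802 → up 116.7143 (V=25.0000), down 63.7439 (V=0.0000). Price 14.7722; hedge Δ=0.4720, bond B=-27.6007.
  t=3,j=2: stock 164.3863 → up 213.7022 (V=25.0000), down 116.7143 (V=25.0000). Price 22.9358; hedge Δ=0.0000, bond B=22.9358.
  t=3,j=3: stock 300.9890 → up 391.2857 (V=25.0000), down 213.7022 (V=25.0000). Price 22.9358; hedge Δ=0.0000, bond B=22.9358.
  t=2,j=0: stock 69.0617 → up 89.7802 (V=14.7722), down 49.0338 (V=0.0000). Price 8.7287; hedge Δ=0.3625, bond B=-16.3089.
  t=2,j=1: stock 126.4510 → up 164.3863 (V=22.9358), down 89.7802 (V=14.7722). Price 18.3762; hedge Δ=0.1094, bond B=4.5397.
  t=2,j=2: stock 231.5300 → up 300.9890 (V=22.9358), down 164.3863 (V=22.9358). Price 21.0420; hedge Δ=0.0000, bond B=21.0420.
  t=1,j=0: stock 97.2700 → up 126.4510 (V=18.3762), down 69.0617 (V=8.7287). Price 13.7086; hedge Δ=0.1681, bond B=-2.6431.
  t=1,j=1: stock 178.1000 → up 231.5300 (V=21.0420), down 126.4510 (V=18.3762). Price 18.4341; hedge Δ=0.0254, bond B=13.9159.
  t=0,j=0: stock 137.0000 → up 178.1000 (V=18.4341), down 97.2700 (V=13.7086). Price 15.3689; hedge Δ=0.0585, bond B=7.3596.
Each (Δ,B) replicates both successor values, so the strategy is self-financing and V0 is arbitrage-free.

(0,0): Delta=0.0585 Bond=7.3596
(1,0): Delta=0.1681 Bond=-2.6431
(1,1): Delta=0.0254 Bond=13.9159
(2,0): Delta=0.3625 Bond=-16.3089
(2,1): Delta=0.1094 Bond=4.5397
(2,2): Delta=0.0000 Bond=21.0420
(3,0): Delta=0.0000 Bond=0.0000
(3,1): Delta=0.4720 Bond=-27.6007
(3,2): Delta=0.0000 Bond=22.9358
(3,3): Delta=0.0000 Bond=22.9358
V0=15.3689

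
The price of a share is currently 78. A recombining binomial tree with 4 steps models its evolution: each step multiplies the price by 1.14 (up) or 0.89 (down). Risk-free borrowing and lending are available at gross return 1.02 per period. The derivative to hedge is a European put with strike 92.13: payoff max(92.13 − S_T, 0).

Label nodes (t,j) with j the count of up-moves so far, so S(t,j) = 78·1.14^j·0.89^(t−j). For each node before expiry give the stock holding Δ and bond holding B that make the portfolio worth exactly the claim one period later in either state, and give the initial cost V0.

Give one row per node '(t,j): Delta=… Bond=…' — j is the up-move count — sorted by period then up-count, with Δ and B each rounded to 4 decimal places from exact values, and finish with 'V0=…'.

(0,0): Delta=-0.6020 Bond=59.4196
(1,0): Delta=-0.8395 Bond=77.0931
(1,1): Delta=-0.4309 Bond=45.3909
(2,0): Delta=-1.0000 Bond=88.5525
(2,1): Delta=-0.7238 Bond=69.4804
(2,2): Delta=-0.2198 Bond=24.9002
(3,0): Delta=-1.0000 Bond=90.3235
(3,1): Delta=-1.0000 Bond=90.3235
(3,2): Delta=-0.5248 Bond=52.9129
(3,3): Delta=0.0000 Bond=0.0000
V0=12.4627

Risk-neutral probability p* = (R−d)/(u−d) = (1.02−0.89)/(1.14−0.89) = 0.5200.
Terminal values V(4,·): V(4,0)=43.1911, V(4,1)=29.4442, V(4,2)=11.8358, V(4,3)=0.0000, V(4,4)=0.0000
  t=3,j=0: stock 54.9876 → up 62.6858 (V=29.4442), down 48.9389 (V=43.1911). Price 35.3359; hedge Δ=-1.0000, bond B=90.3235.
  t=3,j=1: stock 70.4335 → up 80.2942 (V=11.8358), down 62.6858 (V=29.4442). Price 19.8900; hedge Δ=-1.0000, bond B=90.3235.
  t=3,j=2: stock 90.2182 → up 102.8488 (V=0.0000), down 80.2942 (V=11.8358). Price 5.5698; hedge Δ=-0.5248, bond B=52.9129.
  t=3,j=3: stock 115.5604 → up 131.7389 (V=0.0000), down 102.8488 (V=0.0000). Price 0.0000; hedge Δ=0.0000, bond B=0.0000.
  t=2,j=0: stock 61.7838 → up 70.4335 (V=19.8900), down 54.9876 (V=35.3359). Price 26.7687; hedge Δ=-1.0000, bond B=88.5525.
  t=2,j=1: stock 79.1388 → up 90.2182 (V=5.5698), down 70.4335 (V=19.8900). Price 12.1995; hedge Δ=-0.7238, bond B=69.4804.
  t=2,j=2: stock 101.3688 → up 115.5604 (V=0.0000), down 90.2182 (V=5.5698). Price 2.6211; hedge Δ=-0.2198, bond B=24.9002.
  t=1,j=0: stock 69.4200 → up 79.1388 (V=12.1995), down 61.7838 (V=26.7687). Price 18.8164; hedge Δ=-0.8395, bond B=77.0931.
  t=1,j=1: stock 88.9200 → up 101.3688 (V=2.6211), down 79.1388 (V=12.1995). Price 7.0772; hedge Δ=-0.4309, bond B=45.3909.
  t=0,j=0: stock 78.0000 → up 88.9200 (V=7.0772), down 69.4200 (V=18.8164). Price 12.4627; hedge Δ=-0.6020, bond B=59.4196.
Check: Δ(0,0)·S0 + B(0,0) = 12.4627 = V0.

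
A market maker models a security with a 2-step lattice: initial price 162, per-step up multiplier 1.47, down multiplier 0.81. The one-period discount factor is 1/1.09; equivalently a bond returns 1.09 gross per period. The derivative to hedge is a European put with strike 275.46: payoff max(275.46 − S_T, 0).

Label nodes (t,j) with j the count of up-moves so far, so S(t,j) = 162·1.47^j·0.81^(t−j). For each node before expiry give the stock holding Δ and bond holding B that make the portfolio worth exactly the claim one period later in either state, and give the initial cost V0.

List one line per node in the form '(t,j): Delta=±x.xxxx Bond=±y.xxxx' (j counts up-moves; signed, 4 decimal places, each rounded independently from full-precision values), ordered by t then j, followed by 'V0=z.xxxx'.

No-arbitrage ⇒ martingale measure with p* = (R−d)/(u−d) = 0.4242.
Terminal values V(2,·): V(2,0)=169.1718, V(2,1)=82.5666, V(2,2)=0.0000
Node (1,0) S=131.2200: V=(p*·82.5666+(1−p*)·169.1718)/1.09=121.4956; Δ=(82.5666−169.1718)/(192.8934−106.2882)=-1.0000; B=V−Δ·S=252.7156
Node (1,1) S=238.1400: V=(p*·0.0000+(1−p*)·82.5666)/1.09=43.6132; Δ=(0.0000−82.5666)/(350.0658−192.8934)=-0.5253; B=V−Δ·S=168.7141
Node (0,0) S=162.0000: V=(p*·43.6132+(1−p*)·121.4956)/1.09=81.1510; Δ=(43.6132−121.4956)/(238.1400−131.2200)=-0.7284; B=V−Δ·S=199.1547
Check: Δ(0,0)·S0 + B(0,0) = 81.1510 = V0.

(0,0): Delta=-0.7284 Bond=199.1547
(1,0): Delta=-1.0000 Bond=252.7156
(1,1): Delta=-0.5253 Bond=168.7141
V0=81.1510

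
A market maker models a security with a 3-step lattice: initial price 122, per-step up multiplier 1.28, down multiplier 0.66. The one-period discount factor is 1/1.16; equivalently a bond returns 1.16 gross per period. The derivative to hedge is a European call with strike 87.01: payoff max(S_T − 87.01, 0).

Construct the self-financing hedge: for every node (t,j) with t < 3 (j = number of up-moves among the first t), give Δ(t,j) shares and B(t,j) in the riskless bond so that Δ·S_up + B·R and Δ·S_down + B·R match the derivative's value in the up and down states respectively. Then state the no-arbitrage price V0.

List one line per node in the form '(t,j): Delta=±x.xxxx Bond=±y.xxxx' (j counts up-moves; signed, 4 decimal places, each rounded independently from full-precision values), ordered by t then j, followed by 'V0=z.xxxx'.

Risk-neutral probability p* = (R−d)/(u−d) = (1.16−0.66)/(1.28−0.66) = 0.8065.
Terminal payoffs: V(3,0)=0.0000, V(3,1)=0.0000, V(3,2)=44.9140, V(3,3)=168.8425
(2,0): S=53.1432. Δ = (V_up−V_dn)/(S_up−S_dn) = (0.0000−0.0000)/(68.0233−35.0745) = 0.0000. V = [p*·0.0000 + (1−p*)·0.0000]/1.16 = 0.0000. B = V − Δ·S = 0.0000.
(2,1): S=103.0656. Δ = (V_up−V_dn)/(S_up−S_dn) = (44.9140−0.0000)/(131.9240−68.0233) = 0.7029. V = [p*·44.9140 + (1−p*)·0.0000]/1.16 = 31.2249. B = V − Δ·S = -41.2169.
(2,2): S=199.8848. Δ = (V_up−V_dn)/(S_up−S_dn) = (168.8425−44.9140)/(255.8525−131.9240) = 1.0000. V = [p*·168.8425 + (1−p*)·44.9140]/1.16 = 124.8762. B = V − Δ·S = -75.0086.
(1,0): S=80.5200. Δ = (V_up−V_dn)/(S_up−S_dn) = (31.2249−0.0000)/(103.0656−53.1432) = 0.6255. V = [p*·31.2249 + (1−p*)·0.0000]/1.16 = 21.7081. B = V − Δ·S = -28.6547.
(1,1): S=156.1600. Δ = (V_up−V_dn)/(S_up−S_dn) = (124.8762−31.2249)/(199.8848−103.0656) = 0.9673. V = [p*·124.8762 + (1−p*)·31.2249]/1.16 = 92.0260. B = V − Δ·S = -59.0244.
(0,0): S=122.0000. Δ = (V_up−V_dn)/(S_up−S_dn) = (92.0260−21.7081)/(156.1600−80.5200) = 0.9296. V = [p*·92.0260 + (1−p*)·21.7081]/1.16 = 67.6001. B = V − Δ·S = -45.8159.
Self-financing check: at every node Δ·S+B equals the discounted successor values.

(0,0): Delta=0.9296 Bond=-45.8159
(1,0): Delta=0.6255 Bond=-28.6547
(1,1): Delta=0.9673 Bond=-59.0244
(2,0): Delta=0.0000 Bond=0.0000
(2,1): Delta=0.7029 Bond=-41.2169
(2,2): Delta=1.0000 Bond=-75.0086
V0=67.6001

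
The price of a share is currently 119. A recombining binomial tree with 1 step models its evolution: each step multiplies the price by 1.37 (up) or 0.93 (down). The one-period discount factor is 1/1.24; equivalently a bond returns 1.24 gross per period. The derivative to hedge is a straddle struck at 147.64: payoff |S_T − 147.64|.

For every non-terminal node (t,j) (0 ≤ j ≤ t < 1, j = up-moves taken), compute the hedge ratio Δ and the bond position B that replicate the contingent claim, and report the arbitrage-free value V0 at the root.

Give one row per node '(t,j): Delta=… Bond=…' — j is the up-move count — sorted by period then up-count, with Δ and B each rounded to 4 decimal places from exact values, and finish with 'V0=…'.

Since d<R<u, set p* = (R−d)/(u−d) = 0.7045; price each node as the discounted p*-expectation of its children.
Terminal values V(1,·): V(1,0)=36.9700, V(1,1)=15.3900
Node (0,0) S=119.0000: V=(p*·15.3900+(1−p*)·36.9700)/1.24=17.5532; Δ=(15.3900−36.9700)/(163.0300−110.6700)=-0.4121; B=V−Δ·S=66.5986
The time-0 hedge costs 17.5532, which is the no-arbitrage price.

(0,0): Delta=-0.4121 Bond=66.5986
V0=17.5532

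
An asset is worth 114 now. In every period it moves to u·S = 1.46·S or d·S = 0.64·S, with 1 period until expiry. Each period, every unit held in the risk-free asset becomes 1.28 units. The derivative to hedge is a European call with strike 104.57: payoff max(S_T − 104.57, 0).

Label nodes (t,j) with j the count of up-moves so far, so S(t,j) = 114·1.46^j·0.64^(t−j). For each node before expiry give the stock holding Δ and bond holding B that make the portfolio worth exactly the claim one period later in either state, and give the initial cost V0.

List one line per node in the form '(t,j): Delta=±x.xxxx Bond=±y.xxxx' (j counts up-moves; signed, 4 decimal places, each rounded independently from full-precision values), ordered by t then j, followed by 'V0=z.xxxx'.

Under the risk-neutral measure, an up-move has probability p* = (R−d)/(u−d) = 0.7805 and values discount at R = 1.28.
Terminal values V(1,·): V(1,0)=0.0000, V(1,1)=61.8700
  t=0,j=0: stock 114.0000 → up 166.4400 (V=61.8700), down 72.9600 (V=0.0000). Price 37.7256; hedge Δ=0.6619, bond B=-37.7256.
Each (Δ,B) replicates both successor values, so the strategy is self-financing and V0 is arbitrage-free.

(0,0): Delta=0.6619 Bond=-37.7256
V0=37.7256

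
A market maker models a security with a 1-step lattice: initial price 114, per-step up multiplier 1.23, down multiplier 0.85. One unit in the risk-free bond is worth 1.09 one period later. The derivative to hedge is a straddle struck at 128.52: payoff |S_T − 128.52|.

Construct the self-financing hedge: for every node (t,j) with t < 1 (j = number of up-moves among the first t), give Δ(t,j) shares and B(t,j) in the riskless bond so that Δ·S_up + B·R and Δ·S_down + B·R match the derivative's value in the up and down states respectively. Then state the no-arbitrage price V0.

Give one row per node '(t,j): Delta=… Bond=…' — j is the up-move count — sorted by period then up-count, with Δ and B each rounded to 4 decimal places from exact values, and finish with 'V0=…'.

The replicating-portfolio and risk-neutral prices coincide; use p* = (1.09−0.85)/(1.23−0.85) = 0.6316 for the latter.
Payoff layer (t=1): V(1,0)=31.6200, V(1,1)=11.7000
(0,0): S=114.0000. Δ = (V_up−V_dn)/(S_up−S_dn) = (11.7000−31.6200)/(140.2200−96.9000) = -0.4598. V = [p*·11.7000 + (1−p*)·31.6200]/1.09 = 17.4669. B = V − Δ·S = 69.8880.
Each (Δ,B) replicates both successor values, so the strategy is self-financing and V0 is arbitrage-free.

(0,0): Delta=-0.4598 Bond=69.8880
V0=17.4669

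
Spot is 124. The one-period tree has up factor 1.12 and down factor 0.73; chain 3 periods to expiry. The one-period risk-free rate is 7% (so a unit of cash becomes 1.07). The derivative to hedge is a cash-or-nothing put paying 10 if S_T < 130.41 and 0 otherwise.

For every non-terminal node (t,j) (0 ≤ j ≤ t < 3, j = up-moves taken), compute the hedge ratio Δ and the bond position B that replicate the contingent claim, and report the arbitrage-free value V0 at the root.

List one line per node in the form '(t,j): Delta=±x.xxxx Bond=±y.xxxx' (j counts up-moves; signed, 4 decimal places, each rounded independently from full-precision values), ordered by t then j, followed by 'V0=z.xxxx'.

(0,0): Delta=-0.1373 Bond=19.7757
(1,0): Delta=0.0000 Bond=8.7344
(1,1): Delta=-0.1504 Bond=22.9873
(2,0): Delta=0.0000 Bond=9.3458
(2,1): Delta=0.0000 Bond=9.3458
(2,2): Delta=-0.1648 Bond=26.8392
V0=2.7543

Since d<R<u, set p* = (R−d)/(u−d) = 0.8718; price each node as the discounted p*-expectation of its children.
At expiry t=3: V(3,0)=10.0000, V(3,1)=10.0000, V(3,2)=10.0000, V(3,3)=0.0000
(2,0): S=66.0796. Δ = (V_up−V_dn)/(S_up−S_dn) = (10.0000−10.0000)/(74.0092−48.2381) = 0.0000. V = [p*·10.0000 + (1−p*)·10.0000]/1.07 = 9.3458. B = V − Δ·S = 9.3458.
(2,1): S=101.3824. Δ = (V_up−V_dn)/(S_up−S_dn) = (10.0000−10.0000)/(113.5483−74.0092) = 0.0000. V = [p*·10.0000 + (1−p*)·10.0000]/1.07 = 9.3458. B = V − Δ·S = 9.3458.
(2,2): S=155.5456. Δ = (V_up−V_dn)/(S_up−S_dn) = (0.0000−10.0000)/(174.2111−113.5483) = -0.1648. V = [p*·0.0000 + (1−p*)·10.0000]/1.07 = 1.1982. B = V − Δ·S = 26.8392.
(1,0): S=90.5200. Δ = (V_up−V_dn)/(S_up−S_dn) = (9.3458−9.3458)/(101.3824−66.0796) = 0.0000. V = [p*·9.3458 + (1−p*)·9.3458]/1.07 = 8.7344. B = V − Δ·S = 8.7344.
(1,1): S=138.8800. Δ = (V_up−V_dn)/(S_up−S_dn) = (1.1982−9.3458)/(155.5456−101.3824) = -0.1504. V = [p*·1.1982 + (1−p*)·9.3458]/1.07 = 2.0960. B = V − Δ·S = 22.9873.
(0,0): S=124.0000. Δ = (V_up−V_dn)/(S_up−S_dn) = (2.0960−8.7344)/(138.8800−90.5200) = -0.1373. V = [p*·2.0960 + (1−p*)·8.7344]/1.07 = 2.7543. B = V − Δ·S = 19.7757.
The time-0 hedge costs 2.7543, which is the no-arbitrage price.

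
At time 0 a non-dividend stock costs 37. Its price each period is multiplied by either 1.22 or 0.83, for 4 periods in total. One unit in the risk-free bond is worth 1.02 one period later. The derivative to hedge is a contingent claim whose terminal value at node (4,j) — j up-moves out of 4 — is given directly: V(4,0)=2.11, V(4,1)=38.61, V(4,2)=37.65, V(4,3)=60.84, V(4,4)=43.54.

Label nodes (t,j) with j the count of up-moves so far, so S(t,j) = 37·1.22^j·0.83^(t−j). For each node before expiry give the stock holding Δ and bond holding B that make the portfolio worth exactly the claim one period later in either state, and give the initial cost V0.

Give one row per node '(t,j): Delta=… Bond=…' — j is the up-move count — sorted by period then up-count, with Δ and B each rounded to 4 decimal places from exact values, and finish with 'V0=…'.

(0,0): Delta=0.7197 Bond=11.5044
(1,0): Delta=1.1735 Bond=-2.2033
(1,1): Delta=0.3947 Bond=26.4057
(2,0): Delta=1.7999 Bond=-18.2125
(2,1): Delta=0.7250 Bond=14.5581
(2,2): Delta=0.1581 Bond=39.9609
(3,0): Delta=4.4238 Bond=-74.0877
(3,1): Delta=-0.0792 Bond=39.8560
(3,2): Delta=1.3009 Bond=-11.4736
(3,3): Delta=-0.6602 Bond=95.7431
V0=38.1331

Under the risk-neutral measure, an up-move has probability p* = (R−d)/(u−d) = 0.4872 and values discount at R = 1.02.
Terminal payoffs: V(4,0)=2.1100, V(4,1)=38.6100, V(4,2)=37.6500, V(4,3)=60.8400, V(4,4)=43.5400
  t=3,j=0: stock 21.1561 → up 25.8105 (V=38.6100), down 17.5596 (V=2.1100). Price 19.5020; hedge Δ=4.4238, bond B=-74.0877.
  t=3,j=1: stock 31.0969 → up 37.9383 (V=37.6500), down 25.8105 (V=38.6100). Price 37.3944; hedge Δ=-0.0792, bond B=39.8560.
  t=3,j=2: stock 45.7088 → up 55.7647 (V=60.8400), down 37.9383 (V=37.6500). Price 47.9879; hedge Δ=1.3009, bond B=-11.4736.
  t=3,j=3: stock 67.1864 → up 81.9674 (V=43.5400), down 55.7647 (V=60.8400). Price 51.3841; hedge Δ=-0.6602, bond B=95.7431.
  t=2,j=0: stock 25.4893 → up 31.0969 (V=37.3944), down 21.1561 (V=19.5020). Price 27.6655; hedge Δ=1.7999, bond B=-18.2125.
  t=2,j=1: stock 37.4662 → up 45.7088 (V=47.9879), down 31.0969 (V=37.3944). Price 41.7209; hedge Δ=0.7250, bond B=14.5581.
  t=2,j=2: stock 55.0708 → up 67.1864 (V=51.3841), down 45.7088 (V=47.9879). Price 48.6691; hedge Δ=0.1581, bond B=39.9609.
  t=1,j=0: stock 30.7100 → up 37.4662 (V=41.7209), down 25.4893 (V=27.6655). Price 33.8363; hedge Δ=1.1735, bond B=-2.2033.
  t=1,j=1: stock 45.1400 → up 55.0708 (V=48.6691), down 37.4662 (V=41.7209). Price 44.2215; hedge Δ=0.3947, bond B=26.4057.
  t=0,j=0: stock 37.0000 → up 45.1400 (V=44.2215), down 30.7100 (V=33.8363). Price 38.1331; hedge Δ=0.7197, bond B=11.5044.
Check: Δ(0,0)·S0 + B(0,0) = 38.1331 = V0.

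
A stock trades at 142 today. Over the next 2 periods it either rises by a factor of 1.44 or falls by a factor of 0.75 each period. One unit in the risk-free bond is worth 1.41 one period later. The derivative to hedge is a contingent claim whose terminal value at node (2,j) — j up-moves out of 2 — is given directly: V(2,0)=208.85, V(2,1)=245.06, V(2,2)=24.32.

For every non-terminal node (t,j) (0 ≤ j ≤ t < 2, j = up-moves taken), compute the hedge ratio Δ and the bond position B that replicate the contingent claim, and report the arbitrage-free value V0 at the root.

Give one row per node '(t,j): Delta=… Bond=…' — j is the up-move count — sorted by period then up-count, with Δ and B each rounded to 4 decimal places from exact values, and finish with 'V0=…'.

(0,0): Delta=-1.5169 Bond=237.0491
(1,0): Delta=0.4928 Bond=120.2066
(1,1): Delta=-1.5645 Bond=343.9679
V0=21.6433

The replicating-portfolio and risk-neutral prices coincide; use p* = (1.41−0.75)/(1.44−0.75) = 0.9565 for the latter.
Terminal payoffs: V(2,0)=208.8500, V(2,1)=245.0600, V(2,2)=24.3200
  t=1,j=0: stock 106.5000 → up 153.3600 (V=245.0600), down 79.8750 (V=208.8500). Price 172.6849; hedge Δ=0.4928, bond B=120.2066.
  t=1,j=1: stock 204.4800 → up 294.4512 (V=24.3200), down 153.3600 (V=245.0600). Price 24.0549; hedge Δ=-1.5645, bond B=343.9679.
  t=0,j=0: stock 142.0000 → up 204.4800 (V=24.0549), down 106.5000 (V=172.6849). Price 21.6433; hedge Δ=-1.5169, bond B=237.0491.
Root portfolio cost Δ·142+B reproduces V0=21.6433.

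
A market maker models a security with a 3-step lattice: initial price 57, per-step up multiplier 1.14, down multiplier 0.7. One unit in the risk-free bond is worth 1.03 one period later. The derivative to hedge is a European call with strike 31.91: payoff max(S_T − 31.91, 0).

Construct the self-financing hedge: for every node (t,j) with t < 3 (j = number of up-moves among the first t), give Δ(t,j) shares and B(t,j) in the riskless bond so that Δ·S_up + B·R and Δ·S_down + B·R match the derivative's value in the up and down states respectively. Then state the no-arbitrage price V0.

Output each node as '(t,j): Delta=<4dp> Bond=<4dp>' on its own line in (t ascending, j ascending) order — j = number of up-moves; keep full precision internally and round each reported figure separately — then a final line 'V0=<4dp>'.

Risk-neutral probability p* = (R−d)/(u−d) = (1.03−0.7)/(1.14−0.7) = 0.7500.
At expiry t=3: V(3,0)=0.0000, V(3,1)=0.0000, V(3,2)=19.9440, V(3,3)=52.5380
(2,0): S=27.9300. Δ = (V_up−V_dn)/(S_up−S_dn) = (0.0000−0.0000)/(31.8402−19.5510) = 0.0000. V = [p*·0.0000 + (1−p*)·0.0000]/1.03 = 0.0000. B = V − Δ·S = 0.0000.
(2,1): S=45.4860. Δ = (V_up−V_dn)/(S_up−S_dn) = (19.9440−0.0000)/(51.8540−31.8402) = 0.9965. V = [p*·19.9440 + (1−p*)·0.0000]/1.03 = 14.5224. B = V − Δ·S = -30.8050.
(2,2): S=74.0772. Δ = (V_up−V_dn)/(S_up−S_dn) = (52.5380−19.9440)/(84.4480−51.8540) = 1.0000. V = [p*·52.5380 + (1−p*)·19.9440]/1.03 = 43.0966. B = V − Δ·S = -30.9806.
(1,0): S=39.9000. Δ = (V_up−V_dn)/(S_up−S_dn) = (14.5224−0.0000)/(45.4860−27.9300) = 0.8272. V = [p*·14.5224 + (1−p*)·0.0000]/1.03 = 10.5745. B = V − Δ·S = -22.4308.
(1,1): S=64.9800. Δ = (V_up−V_dn)/(S_up−S_dn) = (43.0966−14.5224)/(74.0772−45.4860) = 0.9994. V = [p*·43.0966 + (1−p*)·14.5224]/1.03 = 34.9059. B = V − Δ·S = -30.0356.
(0,0): S=57.0000. Δ = (V_up−V_dn)/(S_up−S_dn) = (34.9059−10.5745)/(64.9800−39.9000) = 0.9701. V = [p*·34.9059 + (1−p*)·10.5745]/1.03 = 27.9835. B = V − Δ·S = -27.3150.
Self-financing check: at every node Δ·S+B equals the discounted successor values.

(0,0): Delta=0.9701 Bond=-27.3150
(1,0): Delta=0.8272 Bond=-22.4308
(1,1): Delta=0.9994 Bond=-30.0356
(2,0): Delta=0.0000 Bond=0.0000
(2,1): Delta=0.9965 Bond=-30.8050
(2,2): Delta=1.0000 Bond=-30.9806
V0=27.9835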